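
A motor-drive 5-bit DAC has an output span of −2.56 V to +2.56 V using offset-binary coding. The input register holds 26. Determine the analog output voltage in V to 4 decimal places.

LSB = 5.12 V / 2^5 = 160.000 mV.
V_out = (−2.56) + 26 × 0.16 V = 1.6 V.

1.6000 V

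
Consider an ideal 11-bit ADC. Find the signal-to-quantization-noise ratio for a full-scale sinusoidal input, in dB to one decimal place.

68.0 dB

SNR ≈ 6.02·N + 1.76 dB = 6.02·11 + 1.76 = 67.98 dB.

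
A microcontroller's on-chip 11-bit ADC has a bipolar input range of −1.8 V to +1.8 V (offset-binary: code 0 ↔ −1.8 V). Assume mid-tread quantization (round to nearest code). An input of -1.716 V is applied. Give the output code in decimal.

LSB = 3.6 V / 2048 = 1.758 mV.
(V_in − V_low)/LSB = (-1.716 − (−1.8)) / 0.00175781 = 47.787.
Round → code 48.

code 48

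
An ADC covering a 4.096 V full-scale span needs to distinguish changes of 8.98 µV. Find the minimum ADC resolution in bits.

19 bits

Number of steps required ≥ 4.096 V / 8.98 µV = 456124.72.
Need 2^N ≥ 456124.72; 2^18 = 262144, 2^19 = 524288.
Minimum N = 19.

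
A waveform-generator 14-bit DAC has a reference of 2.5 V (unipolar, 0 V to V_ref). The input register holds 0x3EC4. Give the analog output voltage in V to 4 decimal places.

2.4518 V

LSB = 2.5 V / 2^14 = 152.59 µV.
Code 0x3EC4 = 16068 decimal.
V_out = 0 + 16068 × 0.000152588 V = 2.45178 V.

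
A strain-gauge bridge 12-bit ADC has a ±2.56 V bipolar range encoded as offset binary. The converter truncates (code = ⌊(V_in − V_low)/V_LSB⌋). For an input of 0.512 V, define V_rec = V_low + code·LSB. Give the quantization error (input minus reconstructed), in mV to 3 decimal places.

One LSB is 5.12 V / 4096 = 1.250 mV.
(0.512 − (−2.56))/0.00125 = 2457.6000; ⌊·⌋ gives code 2457.
V_rec = (−2.56) + 2457·0.00125 = 0.51125 V.
Difference: 0.00075 V → 0.750 mV.

0.750 mV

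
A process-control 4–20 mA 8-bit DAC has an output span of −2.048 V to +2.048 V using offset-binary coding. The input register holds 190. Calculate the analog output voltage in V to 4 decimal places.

0.9920 V

LSB = 4.096 V / 2^8 = 16.000 mV.
V_out = (−2.048) + 190 × 0.016 V = 0.992 V.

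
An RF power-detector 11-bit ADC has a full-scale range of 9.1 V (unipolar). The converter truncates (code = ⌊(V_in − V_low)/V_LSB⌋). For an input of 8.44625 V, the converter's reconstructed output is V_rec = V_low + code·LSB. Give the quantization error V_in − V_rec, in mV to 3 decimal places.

3.867 mV

One LSB is 9.1 V / 2048 = 4.443 mV.
(V_in − V_low)/LSB = (8.44625 − 0)/0.00444336 = 1900.8703 → code 1900 (floor).
Reconstructed: 8.4423828 V.
Error = 8.44625 − 8.4423828 = 0.00386719 V = 3.867 mV.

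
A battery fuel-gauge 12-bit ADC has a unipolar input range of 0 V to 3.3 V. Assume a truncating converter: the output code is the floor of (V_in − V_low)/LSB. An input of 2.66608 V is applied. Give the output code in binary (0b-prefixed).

Full-scale span = 3.3 V; LSB = 3.3/2^12 = 0.806 mV.
Input sits at 3309.171 steps above V_low.
Floor → code 3309.
In binary (0b-prefixed): 0b110011101101.

code 0b110011101101 (decimal 3309)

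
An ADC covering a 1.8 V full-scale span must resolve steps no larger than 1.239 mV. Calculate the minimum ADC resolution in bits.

11 bits

Number of steps required ≥ 1.8 V / 1.239 mV = 1452.78.
Need 2^N ≥ 1452.78; 2^10 = 1024, 2^11 = 2048.
Minimum N = 11.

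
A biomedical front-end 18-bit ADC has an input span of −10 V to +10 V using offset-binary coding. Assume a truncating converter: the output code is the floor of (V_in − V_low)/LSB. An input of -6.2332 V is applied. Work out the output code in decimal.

With 262144 levels over 20 V, one step is 76.29 µV.
(V_in − V_low)/LSB = (-6.2332 − (−10)) / 7.62939e-05 = 49372.201.
So the output code is 49372.

code 49372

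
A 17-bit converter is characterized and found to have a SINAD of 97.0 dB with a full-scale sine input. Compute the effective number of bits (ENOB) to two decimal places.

ENOB = (SINAD − 1.76) / 6.02 = (97.0 − 1.76)/6.02 = 15.821.

15.82 bits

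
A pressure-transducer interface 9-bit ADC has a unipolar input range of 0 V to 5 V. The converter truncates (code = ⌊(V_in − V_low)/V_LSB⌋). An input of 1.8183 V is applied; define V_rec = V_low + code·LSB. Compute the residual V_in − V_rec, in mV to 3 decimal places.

LSB = 5/2^9 = 9.766 mV.
Scaled input = 186.1939 LSBs, so code = 186.
Reconstructed: 1.8164062 V.
V_in − V_rec = 0.00189375 V = 1.894 mV.

1.894 mV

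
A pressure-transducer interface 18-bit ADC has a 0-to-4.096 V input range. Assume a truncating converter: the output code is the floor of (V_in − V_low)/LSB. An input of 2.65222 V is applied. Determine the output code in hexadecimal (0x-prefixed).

With 262144 levels over 4.096 V, one step is 15.62 µV.
(V_in − V_low)/LSB = (2.65222 − 0) / 1.5625e-05 = 169742.080.
⌊·⌋(169742.080) = 169742.
In hexadecimal (0x-prefixed): 0x2970E.

code 0x2970E (decimal 169742)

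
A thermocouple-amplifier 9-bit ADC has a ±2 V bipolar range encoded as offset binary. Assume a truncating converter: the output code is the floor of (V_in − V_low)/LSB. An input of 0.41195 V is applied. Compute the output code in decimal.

Full-scale span = 4 V; LSB = 4/2^9 = 7.812 mV.
(0.41195 − (−2)) / 0.0078125 = 308.730 LSBs.
⌊·⌋(308.730) = 308.

code 308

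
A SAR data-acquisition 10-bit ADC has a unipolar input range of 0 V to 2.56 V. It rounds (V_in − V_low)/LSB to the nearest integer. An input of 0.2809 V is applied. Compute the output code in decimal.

code 112

LSB = 2.56 V / 1024 = 2.500 mV.
(V_in − V_low)/LSB = (0.2809 − 0) / 0.0025 = 112.360.
So the output code is 112.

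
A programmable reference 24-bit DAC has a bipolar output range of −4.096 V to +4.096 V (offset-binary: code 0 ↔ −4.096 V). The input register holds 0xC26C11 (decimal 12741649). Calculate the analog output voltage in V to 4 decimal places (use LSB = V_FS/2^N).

LSB = 8.192 V / 2^24 = 0.49 µV.
Code 0xC26C11 = 12741649 decimal.
V_out = (−4.096) + 12741649 × 4.88281e-07 V = 2.12551 V.

2.1255 V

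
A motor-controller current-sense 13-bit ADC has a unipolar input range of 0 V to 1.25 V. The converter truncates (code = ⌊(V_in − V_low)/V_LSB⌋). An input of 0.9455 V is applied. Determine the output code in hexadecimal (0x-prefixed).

code 0x1834 (decimal 6196)

LSB = 1.25 V / 8192 = 152.59 µV.
(V_in − V_low)/LSB = (0.9455 − 0) / 0.000152588 = 6196.429.
So the output code is 6196.
In hexadecimal (0x-prefixed): 0x1834.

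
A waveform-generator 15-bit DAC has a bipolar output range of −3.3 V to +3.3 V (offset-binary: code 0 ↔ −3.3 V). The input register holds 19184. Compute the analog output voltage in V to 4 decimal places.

LSB = 6.6 V / 2^15 = 201.42 µV.
V_out = (−3.3) + 19184 × 0.000201416 V = 0.563965 V.

0.5640 V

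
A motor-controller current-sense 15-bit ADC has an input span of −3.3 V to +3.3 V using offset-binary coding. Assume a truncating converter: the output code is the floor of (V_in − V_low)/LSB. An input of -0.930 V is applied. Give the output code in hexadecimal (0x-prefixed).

code 0x2DF6 (decimal 11766)

Full-scale span = 6.6 V; LSB = 6.6/2^15 = 201.42 µV.
Input sits at 11766.691 steps above V_low.
So the output code is 11766.
In hexadecimal (0x-prefixed): 0x2DF6.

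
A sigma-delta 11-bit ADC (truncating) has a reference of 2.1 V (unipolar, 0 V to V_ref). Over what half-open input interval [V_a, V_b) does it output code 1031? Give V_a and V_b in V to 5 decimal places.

[1.05718 V, 1.05820 V)

LSB = 2.1/2^11 = 1.025 mV.
V_a = V_low + 1031·LSB = 1.05718 V; V_b = V_low + 1032·LSB = 1.0582 V.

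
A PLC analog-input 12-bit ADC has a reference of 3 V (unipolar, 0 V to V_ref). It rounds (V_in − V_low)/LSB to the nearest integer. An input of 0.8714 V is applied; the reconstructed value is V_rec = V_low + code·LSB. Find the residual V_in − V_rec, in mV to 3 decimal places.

-0.182 mV

Step size: 3 V ÷ 2^12 = 0.732 mV.
(V_in − V_low)/LSB = (0.8714 − 0)/0.000732422 = 1189.7515 → code 1190 (round).
V_rec = 0 + 1190·0.000732422 = 0.87158203 V.
Difference: -0.000182031 V → -0.182 mV.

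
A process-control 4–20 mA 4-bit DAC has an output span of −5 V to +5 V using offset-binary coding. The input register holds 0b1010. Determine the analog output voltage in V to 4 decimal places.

LSB = 10 V / 2^4 = 0.6250 V.
Code 0b1010 = 10 decimal.
V_out = (−5) + 10 × 0.625 V = 1.25 V.

1.2500 V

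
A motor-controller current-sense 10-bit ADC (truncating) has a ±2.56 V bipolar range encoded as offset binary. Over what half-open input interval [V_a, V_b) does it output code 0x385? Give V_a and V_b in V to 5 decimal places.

[1.94500 V, 1.95000 V)

LSB = 5.12/2^10 = 5.000 mV.
Code 0x385 = 901 decimal.
V_a = V_low + 901·LSB = 1.945 V; V_b = V_low + 902·LSB = 1.95 V.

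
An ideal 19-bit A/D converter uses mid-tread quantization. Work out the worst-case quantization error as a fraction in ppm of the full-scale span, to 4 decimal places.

0.9537 ppm

Rounding → worst-case error = ½ LSB = V_FS/2^20, so 1e+06/1048576 = 0.953674 ppm of full scale.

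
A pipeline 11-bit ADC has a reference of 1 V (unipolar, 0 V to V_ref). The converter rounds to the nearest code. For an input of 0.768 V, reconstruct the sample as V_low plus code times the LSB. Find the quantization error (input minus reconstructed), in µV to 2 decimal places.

-66.41 µV

LSB = 1/2^11 = 488.28 µV.
Scaled input = 1572.8640 LSBs, so code = 1573.
V_rec = 0 + 1573·0.000488281 = 0.76806641 V.
Error = 0.768 − 0.76806641 = -6.64063e-05 V = -66.41 µV.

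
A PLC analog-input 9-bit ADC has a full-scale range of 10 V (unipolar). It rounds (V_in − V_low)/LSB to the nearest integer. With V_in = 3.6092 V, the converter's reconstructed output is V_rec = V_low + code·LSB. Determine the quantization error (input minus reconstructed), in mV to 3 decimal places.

Step size: 10 V ÷ 2^9 = 19.531 mV.
(3.6092 − 0)/0.0195312 = 184.7910; round gives code 185.
Reconstructed: 3.6132812 V.
V_in − V_rec = -0.00408125 V = -4.081 mV.

-4.081 mV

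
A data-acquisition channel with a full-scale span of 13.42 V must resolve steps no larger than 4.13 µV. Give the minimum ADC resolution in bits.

22 bits

Number of steps required ≥ 13.42 V / 4.13 µV = 3249394.67.
Need 2^N ≥ 3249394.67; 2^21 = 2097152, 2^22 = 4194304.
Minimum N = 22.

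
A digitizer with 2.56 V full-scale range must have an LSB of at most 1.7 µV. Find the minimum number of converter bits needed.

21 bits

Number of steps required ≥ 2.56 V / 1.7 µV = 1505882.35.
Need 2^N ≥ 1505882.35; 2^20 = 1048576, 2^21 = 2097152.
Minimum N = 21.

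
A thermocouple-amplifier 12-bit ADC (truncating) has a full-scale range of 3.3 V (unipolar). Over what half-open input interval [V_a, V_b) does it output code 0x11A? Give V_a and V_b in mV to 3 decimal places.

LSB = 3.3/2^12 = 0.806 mV.
Code 0x11A = 282 decimal.
V_a = V_low + 282·LSB = 0.227197 V; V_b = V_low + 283·LSB = 0.228003 V.

[227.197 mV, 228.003 mV)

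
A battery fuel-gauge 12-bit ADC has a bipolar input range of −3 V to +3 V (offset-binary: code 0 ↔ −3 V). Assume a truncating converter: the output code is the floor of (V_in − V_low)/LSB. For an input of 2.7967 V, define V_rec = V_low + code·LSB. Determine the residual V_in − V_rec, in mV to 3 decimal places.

LSB = 6/2^12 = 1.465 mV.
Scaled input = 3957.2139 LSBs, so code = 3957.
V_rec = (−3) + 3957·0.00146484 = 2.7963867 V.
Difference: 0.000313281 V → 0.313 mV.

0.313 mV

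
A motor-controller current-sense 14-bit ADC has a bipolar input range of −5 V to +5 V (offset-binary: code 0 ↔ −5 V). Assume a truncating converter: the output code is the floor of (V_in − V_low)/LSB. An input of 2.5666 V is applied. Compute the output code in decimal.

code 12397

LSB = 10 V / 16384 = 0.610 mV.
(V_in − V_low)/LSB = (2.5666 − (−5)) / 0.000610352 = 12397.117.
⌊·⌋(12397.117) = 12397.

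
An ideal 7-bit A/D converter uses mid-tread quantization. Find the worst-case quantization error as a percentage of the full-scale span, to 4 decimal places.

0.3906 %

Rounding → worst-case error = ½ LSB = V_FS/2^8, so 100/256 = 0.390625 % of full scale.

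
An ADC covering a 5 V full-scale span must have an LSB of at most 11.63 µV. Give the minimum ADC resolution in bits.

Number of steps required ≥ 5 V / 11.63 µV = 429922.61.
Need 2^N ≥ 429922.61; 2^18 = 262144, 2^19 = 524288.
Minimum N = 19.

19 bits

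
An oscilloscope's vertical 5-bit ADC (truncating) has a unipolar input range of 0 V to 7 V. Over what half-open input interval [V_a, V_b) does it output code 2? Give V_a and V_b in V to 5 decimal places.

LSB = 7/2^5 = 218.750 mV.
V_a = V_low + 2·LSB = 0.4375 V; V_b = V_low + 3·LSB = 0.65625 V.

[0.43750 V, 0.65625 V)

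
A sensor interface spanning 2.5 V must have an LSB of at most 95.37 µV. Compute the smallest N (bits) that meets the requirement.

Number of steps required ≥ 2.5 V / 95.37 µV = 26213.69.
Need 2^N ≥ 26213.69; 2^14 = 16384, 2^15 = 32768.
Minimum N = 15.

15 bits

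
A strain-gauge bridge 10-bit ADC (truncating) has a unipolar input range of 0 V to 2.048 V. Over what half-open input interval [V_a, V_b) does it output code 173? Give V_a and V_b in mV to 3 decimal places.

[346.000 mV, 348.000 mV)

LSB = 2.048/2^10 = 2.000 mV.
V_a = V_low + 173·LSB = 0.346 V; V_b = V_low + 174·LSB = 0.348 V.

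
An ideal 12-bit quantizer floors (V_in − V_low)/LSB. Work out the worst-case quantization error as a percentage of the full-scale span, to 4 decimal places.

0.0244 %

Truncating → worst-case error = 1 LSB = V_FS/2^12, so 100/4096 = 0.0244141 % of full scale.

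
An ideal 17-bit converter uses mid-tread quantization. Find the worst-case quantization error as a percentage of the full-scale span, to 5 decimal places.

Rounding → worst-case error = ½ LSB = V_FS/2^18, so 100/262144 = 0.00038147 % of full scale.

0.00038 %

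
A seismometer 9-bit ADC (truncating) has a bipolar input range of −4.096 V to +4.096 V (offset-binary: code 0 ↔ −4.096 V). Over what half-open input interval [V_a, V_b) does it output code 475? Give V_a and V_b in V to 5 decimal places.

LSB = 8.192/2^9 = 16.000 mV.
V_a = V_low + 475·LSB = 3.504 V; V_b = V_low + 476·LSB = 3.52 V.

[3.50400 V, 3.52000 V)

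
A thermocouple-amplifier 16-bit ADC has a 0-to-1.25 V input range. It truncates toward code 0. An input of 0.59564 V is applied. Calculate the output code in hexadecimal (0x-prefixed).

LSB = 1.25 V / 65536 = 19.07 µV.
Input sits at 31228.690 steps above V_low.
So the output code is 31228.
In hexadecimal (0x-prefixed): 0x79FC.

code 0x79FC (decimal 31228)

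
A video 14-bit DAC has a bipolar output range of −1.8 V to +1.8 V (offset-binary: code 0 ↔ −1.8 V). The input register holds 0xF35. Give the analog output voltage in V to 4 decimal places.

LSB = 3.6 V / 2^14 = 219.73 µV.
Code 0xF35 = 3893 decimal.
V_out = (−1.8) + 3893 × 0.000219727 V = -0.944604 V.

-0.9446 V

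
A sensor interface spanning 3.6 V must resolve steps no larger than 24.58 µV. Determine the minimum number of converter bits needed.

18 bits

Number of steps required ≥ 3.6 V / 24.58 µV = 146460.54.
Need 2^N ≥ 146460.54; 2^17 = 131072, 2^18 = 262144.
Minimum N = 18.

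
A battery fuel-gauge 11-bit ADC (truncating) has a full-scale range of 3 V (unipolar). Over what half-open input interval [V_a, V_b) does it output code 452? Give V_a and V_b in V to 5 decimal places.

[0.66211 V, 0.66357 V)

LSB = 3/2^11 = 1.465 mV.
V_a = V_low + 452·LSB = 0.662109 V; V_b = V_low + 453·LSB = 0.663574 V.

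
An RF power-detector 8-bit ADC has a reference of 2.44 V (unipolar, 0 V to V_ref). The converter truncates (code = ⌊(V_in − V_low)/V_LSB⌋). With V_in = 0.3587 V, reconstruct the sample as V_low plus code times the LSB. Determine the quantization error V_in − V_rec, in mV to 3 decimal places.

LSB = 2.44/2^8 = 9.531 mV.
Scaled input = 37.6341 LSBs, so code = 37.
Reconstructed: 0.35265625 V.
Error = 0.3587 − 0.35265625 = 0.00604375 V = 6.044 mV.

6.044 mV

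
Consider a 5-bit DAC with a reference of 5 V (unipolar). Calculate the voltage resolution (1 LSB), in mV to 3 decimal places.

Full-scale span = 5 V.
LSB = 5 / 2^5 = 5 / 32 = 0.15625 V = 156.250 mV.

156.250 mV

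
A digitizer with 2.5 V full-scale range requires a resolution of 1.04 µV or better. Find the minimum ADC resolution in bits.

Number of steps required ≥ 2.5 V / 1.04 µV = 2403846.15.
Need 2^N ≥ 2403846.15; 2^21 = 2097152, 2^22 = 4194304.
Minimum N = 22.

22 bits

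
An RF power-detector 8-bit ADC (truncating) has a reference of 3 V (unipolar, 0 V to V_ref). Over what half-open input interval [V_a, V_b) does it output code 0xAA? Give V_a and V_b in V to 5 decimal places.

LSB = 3/2^8 = 11.719 mV.
Code 0xAA = 170 decimal.
V_a = V_low + 170·LSB = 1.99219 V; V_b = V_low + 171·LSB = 2.00391 V.

[1.99219 V, 2.00391 V)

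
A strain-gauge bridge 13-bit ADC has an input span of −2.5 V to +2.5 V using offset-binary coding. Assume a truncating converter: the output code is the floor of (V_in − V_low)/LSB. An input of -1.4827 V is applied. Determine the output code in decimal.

LSB = 5 V / 8192 = 0.610 mV.
(-1.4827 − (−2.5)) / 0.000610352 = 1666.744 LSBs.
So the output code is 1666.

code 1666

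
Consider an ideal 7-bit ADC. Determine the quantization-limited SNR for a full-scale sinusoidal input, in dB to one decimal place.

43.9 dB

SNR ≈ 6.02·N + 1.76 dB = 6.02·7 + 1.76 = 43.90 dB.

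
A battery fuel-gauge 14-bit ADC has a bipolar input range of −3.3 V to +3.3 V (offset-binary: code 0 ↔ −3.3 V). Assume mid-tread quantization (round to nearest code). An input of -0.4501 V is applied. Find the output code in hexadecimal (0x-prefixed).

code 0x1BA3 (decimal 7075)

With 16384 levels over 6.6 V, one step is 402.83 µV.
Input sits at 7074.661 steps above V_low.
Round → code 7075.
In hexadecimal (0x-prefixed): 0x1BA3.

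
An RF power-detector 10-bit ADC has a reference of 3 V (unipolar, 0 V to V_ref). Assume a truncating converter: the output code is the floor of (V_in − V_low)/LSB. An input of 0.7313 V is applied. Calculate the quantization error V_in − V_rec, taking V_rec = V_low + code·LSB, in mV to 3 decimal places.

1.808 mV

Step size: 3 V ÷ 2^10 = 2.930 mV.
(0.7313 − 0)/0.00292969 = 249.6171; ⌊·⌋ gives code 249.
Code 249 maps back to 0 + 249×0.00292969 V = 0.72949219 V.
Error = 0.7313 − 0.72949219 = 0.00180781 V = 1.808 mV.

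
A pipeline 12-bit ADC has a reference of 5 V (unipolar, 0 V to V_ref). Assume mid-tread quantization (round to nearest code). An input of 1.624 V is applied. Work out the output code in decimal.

Full-scale span = 5 V; LSB = 5/2^12 = 1.221 mV.
Input sits at 1330.381 steps above V_low.
Round → code 1330.

code 1330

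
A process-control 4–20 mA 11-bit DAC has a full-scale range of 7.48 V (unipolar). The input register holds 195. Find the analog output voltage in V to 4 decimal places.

0.7122 V

LSB = 7.48 V / 2^11 = 3.652 mV.
V_out = 0 + 195 × 0.00365234 V = 0.712207 V.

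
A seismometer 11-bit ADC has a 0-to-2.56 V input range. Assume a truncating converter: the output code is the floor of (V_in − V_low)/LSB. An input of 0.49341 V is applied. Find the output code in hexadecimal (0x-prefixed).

code 0x18A (decimal 394)

LSB = 2.56 V / 2048 = 1.250 mV.
(0.49341 − 0) / 0.00125 = 394.728 LSBs.
Floor → code 394.
In hexadecimal (0x-prefixed): 0x18A.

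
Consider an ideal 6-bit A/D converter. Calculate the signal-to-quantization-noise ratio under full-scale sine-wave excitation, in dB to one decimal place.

37.9 dB

SNR ≈ 6.02·N + 1.76 dB = 6.02·6 + 1.76 = 37.88 dB.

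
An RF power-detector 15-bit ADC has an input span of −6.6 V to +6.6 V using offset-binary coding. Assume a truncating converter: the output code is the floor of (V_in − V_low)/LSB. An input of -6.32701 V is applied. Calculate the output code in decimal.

code 677

With 32768 levels over 13.2 V, one step is 402.83 µV.
(-6.32701 − (−6.6)) / 0.000402832 = 677.677 LSBs.
⌊·⌋(677.677) = 677.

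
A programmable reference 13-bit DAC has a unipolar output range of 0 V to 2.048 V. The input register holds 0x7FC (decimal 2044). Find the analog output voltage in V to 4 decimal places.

0.5110 V

LSB = 2.048 V / 2^13 = 250.00 µV.
Code 0x7FC = 2044 decimal.
V_out = 0 + 2044 × 0.00025 V = 0.511 V.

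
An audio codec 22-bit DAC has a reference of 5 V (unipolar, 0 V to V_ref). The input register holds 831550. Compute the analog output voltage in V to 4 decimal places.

LSB = 5 V / 2^22 = 1.19 µV.
V_out = 0 + 831550 × 1.19209e-06 V = 0.991285 V.

0.9913 V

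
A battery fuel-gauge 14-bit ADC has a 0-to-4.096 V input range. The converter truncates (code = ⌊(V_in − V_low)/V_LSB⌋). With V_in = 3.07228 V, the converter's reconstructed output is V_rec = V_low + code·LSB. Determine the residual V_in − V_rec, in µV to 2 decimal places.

LSB = 4.096/2^14 = 250.00 µV.
Scaled input = 12289.1200 LSBs, so code = 12289.
V_rec = 0 + 12289·0.00025 = 3.07225 V.
V_in − V_rec = 3e-05 V = 30.00 µV.

30.00 µV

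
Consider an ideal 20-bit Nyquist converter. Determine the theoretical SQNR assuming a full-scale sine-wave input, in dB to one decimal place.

SNR ≈ 6.02·N + 1.76 dB = 6.02·20 + 1.76 = 122.16 dB.

122.2 dB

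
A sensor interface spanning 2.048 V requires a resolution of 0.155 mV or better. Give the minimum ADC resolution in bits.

Number of steps required ≥ 2.048 V / 0.155 mV = 13212.90.
Need 2^N ≥ 13212.90; 2^13 = 8192, 2^14 = 16384.
Minimum N = 14.

14 bits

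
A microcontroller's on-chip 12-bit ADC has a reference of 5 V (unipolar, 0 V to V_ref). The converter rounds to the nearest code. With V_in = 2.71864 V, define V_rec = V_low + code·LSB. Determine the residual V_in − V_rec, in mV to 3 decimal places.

0.134 mV

Step size: 5 V ÷ 2^12 = 1.221 mV.
Scaled input = 2227.1099 LSBs, so code = 2227.
Code 2227 maps back to 0 + 2227×0.0012207 V = 2.7185059 V.
Error = 2.71864 − 2.7185059 = 0.000134141 V = 0.134 mV.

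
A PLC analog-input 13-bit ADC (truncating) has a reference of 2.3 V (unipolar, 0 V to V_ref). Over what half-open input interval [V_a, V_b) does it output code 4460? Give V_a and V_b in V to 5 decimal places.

LSB = 2.3/2^13 = 280.76 µV.
V_a = V_low + 4460·LSB = 1.2522 V; V_b = V_low + 4461·LSB = 1.25248 V.

[1.25220 V, 1.25248 V)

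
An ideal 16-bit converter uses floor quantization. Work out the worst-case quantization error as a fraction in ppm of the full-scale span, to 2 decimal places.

15.26 ppm

Truncating → worst-case error = 1 LSB = V_FS/2^16, so 1e+06/65536 = 15.2588 ppm of full scale.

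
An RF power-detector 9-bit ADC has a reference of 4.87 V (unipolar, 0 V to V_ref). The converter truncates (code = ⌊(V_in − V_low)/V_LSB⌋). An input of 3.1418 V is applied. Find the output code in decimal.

LSB = 4.87 V / 512 = 9.512 mV.
Input sits at 330.308 steps above V_low.
So the output code is 330.

code 330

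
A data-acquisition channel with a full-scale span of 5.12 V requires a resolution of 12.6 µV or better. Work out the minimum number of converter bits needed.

Number of steps required ≥ 5.12 V / 12.6 µV = 406349.21.
Need 2^N ≥ 406349.21; 2^18 = 262144, 2^19 = 524288.
Minimum N = 19.

19 bits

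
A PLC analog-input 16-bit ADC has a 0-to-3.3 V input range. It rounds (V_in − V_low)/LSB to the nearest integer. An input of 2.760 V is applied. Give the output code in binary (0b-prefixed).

code 0b1101011000011100 (decimal 54812)

LSB = 3.3 V / 65536 = 50.35 µV.
(2.760 − 0) / 5.0354e-05 = 54811.927 LSBs.
So the output code is 54812.
In binary (0b-prefixed): 0b1101011000011100.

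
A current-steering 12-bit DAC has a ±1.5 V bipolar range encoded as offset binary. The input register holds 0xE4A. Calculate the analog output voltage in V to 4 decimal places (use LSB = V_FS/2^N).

1.1792 V

LSB = 3 V / 2^12 = 0.732 mV.
Code 0xE4A = 3658 decimal.
V_out = (−1.5) + 3658 × 0.000732422 V = 1.1792 V.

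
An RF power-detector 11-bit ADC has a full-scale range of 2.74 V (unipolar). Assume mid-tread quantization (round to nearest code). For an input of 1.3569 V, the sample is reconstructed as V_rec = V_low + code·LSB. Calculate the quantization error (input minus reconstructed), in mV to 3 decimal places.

0.279 mV

One LSB is 2.74 V / 2048 = 1.338 mV.
Scaled input = 1014.2085 LSBs, so code = 1014.
Reconstructed: 1.3566211 V.
Difference: 0.000278906 V → 0.279 mV.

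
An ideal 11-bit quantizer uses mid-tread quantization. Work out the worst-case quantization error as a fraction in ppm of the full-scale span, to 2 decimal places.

244.14 ppm

Rounding → worst-case error = ½ LSB = V_FS/2^12, so 1e+06/4096 = 244.141 ppm of full scale.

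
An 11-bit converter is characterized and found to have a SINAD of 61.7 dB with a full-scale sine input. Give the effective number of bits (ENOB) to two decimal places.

ENOB = (SINAD − 1.76) / 6.02 = (61.7 − 1.76)/6.02 = 9.957.

9.96 bits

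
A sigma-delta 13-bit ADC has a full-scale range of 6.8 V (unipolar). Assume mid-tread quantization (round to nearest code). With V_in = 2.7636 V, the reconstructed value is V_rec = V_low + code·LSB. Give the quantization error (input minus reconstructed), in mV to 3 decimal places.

0.270 mV

One LSB is 6.8 V / 8192 = 0.830 mV.
(2.7636 − 0)/0.000830078 = 3329.3252; round gives code 3329.
Reconstructed: 2.7633301 V.
Difference: 0.000269922 V → 0.270 mV.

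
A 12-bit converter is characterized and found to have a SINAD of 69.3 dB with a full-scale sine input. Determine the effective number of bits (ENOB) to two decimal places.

ENOB = (SINAD − 1.76) / 6.02 = (69.3 − 1.76)/6.02 = 11.219.

11.22 bits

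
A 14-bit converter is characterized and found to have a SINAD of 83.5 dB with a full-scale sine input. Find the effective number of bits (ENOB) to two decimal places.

13.58 bits

ENOB = (SINAD − 1.76) / 6.02 = (83.5 − 1.76)/6.02 = 13.578.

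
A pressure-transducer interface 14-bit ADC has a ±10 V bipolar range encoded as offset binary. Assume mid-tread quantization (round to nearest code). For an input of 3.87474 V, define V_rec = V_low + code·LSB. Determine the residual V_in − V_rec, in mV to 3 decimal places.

0.228 mV

Step size: 20 V ÷ 2^14 = 1.221 mV.
Scaled input = 11366.1870 LSBs, so code = 11366.
Code 11366 maps back to (−10) + 11366×0.0012207 V = 3.8745117 V.
V_in − V_rec = 0.000228281 V = 0.228 mV.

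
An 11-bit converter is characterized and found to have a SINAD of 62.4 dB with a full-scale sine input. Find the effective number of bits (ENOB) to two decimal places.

ENOB = (SINAD − 1.76) / 6.02 = (62.4 − 1.76)/6.02 = 10.073.

10.07 bits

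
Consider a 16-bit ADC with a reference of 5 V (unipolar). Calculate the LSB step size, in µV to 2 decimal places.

76.29 µV

Full-scale span = 5 V.
LSB = 5 / 2^16 = 5 / 65536 = 7.62939e-05 V = 76.29 µV.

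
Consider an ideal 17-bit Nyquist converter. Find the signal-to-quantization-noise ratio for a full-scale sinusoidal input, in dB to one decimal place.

SNR ≈ 6.02·N + 1.76 dB = 6.02·17 + 1.76 = 104.10 dB.

104.1 dB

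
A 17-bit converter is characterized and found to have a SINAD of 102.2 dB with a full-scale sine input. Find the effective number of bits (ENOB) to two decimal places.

ENOB = (SINAD − 1.76) / 6.02 = (102.2 − 1.76)/6.02 = 16.684.

16.68 bits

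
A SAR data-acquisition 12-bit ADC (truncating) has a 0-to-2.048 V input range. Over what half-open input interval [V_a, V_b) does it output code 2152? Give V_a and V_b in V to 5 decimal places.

LSB = 2.048/2^12 = 0.500 mV.
V_a = V_low + 2152·LSB = 1.076 V; V_b = V_low + 2153·LSB = 1.0765 V.

[1.07600 V, 1.07650 V)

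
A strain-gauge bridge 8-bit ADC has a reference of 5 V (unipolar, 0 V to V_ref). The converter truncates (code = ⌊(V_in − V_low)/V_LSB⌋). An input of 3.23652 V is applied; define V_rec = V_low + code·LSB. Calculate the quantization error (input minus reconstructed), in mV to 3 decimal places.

One LSB is 5 V / 256 = 19.531 mV.
Scaled input = 165.7098 LSBs, so code = 165.
V_rec = 0 + 165·0.0195312 = 3.2226562 V.
V_in − V_rec = 0.0138637 V = 13.864 mV.

13.864 mV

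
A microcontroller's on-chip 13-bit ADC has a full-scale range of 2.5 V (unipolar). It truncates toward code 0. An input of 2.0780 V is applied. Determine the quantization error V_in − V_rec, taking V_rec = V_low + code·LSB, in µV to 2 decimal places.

58.11 µV

LSB = 2.5/2^13 = 305.18 µV.
(V_in − V_low)/LSB = (2.0780 − 0)/0.000305176 = 6809.1904 → code 6809 (floor).
V_rec = 0 + 6809·0.000305176 = 2.0779419 V.
Error = 2.0780 − 2.0779419 = 5.81055e-05 V = 58.11 µV.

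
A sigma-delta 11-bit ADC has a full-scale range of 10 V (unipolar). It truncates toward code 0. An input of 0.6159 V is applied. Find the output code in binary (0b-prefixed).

code 0b1111110 (decimal 126)

Full-scale span = 10 V; LSB = 10/2^11 = 4.883 mV.
Input sits at 126.136 steps above V_low.
⌊·⌋(126.136) = 126.
In binary (0b-prefixed): 0b1111110.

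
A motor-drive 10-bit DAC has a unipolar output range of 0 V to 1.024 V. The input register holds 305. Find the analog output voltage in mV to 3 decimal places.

305.000 mV

LSB = 1.024 V / 2^10 = 1.000 mV.
V_out = 0 + 305 × 0.001 V = 0.305 V.
= 305.000 mV.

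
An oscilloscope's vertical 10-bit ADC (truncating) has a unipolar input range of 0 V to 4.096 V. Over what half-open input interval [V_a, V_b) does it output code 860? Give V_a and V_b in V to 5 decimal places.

[3.44000 V, 3.44400 V)

LSB = 4.096/2^10 = 4.000 mV.
V_a = V_low + 860·LSB = 3.44 V; V_b = V_low + 861·LSB = 3.444 V.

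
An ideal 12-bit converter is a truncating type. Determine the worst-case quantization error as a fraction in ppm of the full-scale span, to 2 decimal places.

Truncating → worst-case error = 1 LSB = V_FS/2^12, so 1e+06/4096 = 244.141 ppm of full scale.

244.14 ppm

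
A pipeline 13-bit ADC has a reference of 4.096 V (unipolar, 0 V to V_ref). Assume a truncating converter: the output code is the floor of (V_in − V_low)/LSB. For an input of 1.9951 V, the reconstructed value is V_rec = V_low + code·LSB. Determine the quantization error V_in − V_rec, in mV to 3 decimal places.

0.100 mV

One LSB is 4.096 V / 8192 = 0.500 mV.
(V_in − V_low)/LSB = (1.9951 − 0)/0.0005 = 3990.2000 → code 3990 (floor).
V_rec = 0 + 3990·0.0005 = 1.995 V.
V_in − V_rec = 0.0001 V = 0.100 mV.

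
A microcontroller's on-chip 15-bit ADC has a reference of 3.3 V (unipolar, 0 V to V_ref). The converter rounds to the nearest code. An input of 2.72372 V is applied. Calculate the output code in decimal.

LSB = 3.3 V / 32768 = 100.71 µV.
Input sits at 27045.714 steps above V_low.
So the output code is 27046.

code 27046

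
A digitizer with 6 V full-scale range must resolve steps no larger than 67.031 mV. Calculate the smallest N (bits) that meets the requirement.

7 bits

Number of steps required ≥ 6 V / 67.031 mV = 89.51.
Need 2^N ≥ 89.51; 2^6 = 64, 2^7 = 128.
Minimum N = 7.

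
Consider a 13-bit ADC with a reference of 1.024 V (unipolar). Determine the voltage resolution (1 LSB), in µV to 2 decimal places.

125.00 µV

Full-scale span = 1.024 V.
LSB = 1.024 / 2^13 = 1.024 / 8192 = 0.000125 V = 125.00 µV.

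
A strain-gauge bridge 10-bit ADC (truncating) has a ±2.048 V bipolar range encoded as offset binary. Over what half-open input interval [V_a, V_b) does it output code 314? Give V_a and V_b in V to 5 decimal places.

LSB = 4.096/2^10 = 4.000 mV.
V_a = V_low + 314·LSB = -0.792 V; V_b = V_low + 315·LSB = -0.788 V.

[-0.79200 V, -0.78800 V)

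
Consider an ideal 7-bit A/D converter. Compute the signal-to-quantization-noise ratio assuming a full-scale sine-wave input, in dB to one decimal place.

SNR ≈ 6.02·N + 1.76 dB = 6.02·7 + 1.76 = 43.90 dB.

43.9 dB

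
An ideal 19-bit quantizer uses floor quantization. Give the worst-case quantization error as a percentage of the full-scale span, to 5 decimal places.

Truncating → worst-case error = 1 LSB = V_FS/2^19, so 100/524288 = 0.000190735 % of full scale.

0.00019 %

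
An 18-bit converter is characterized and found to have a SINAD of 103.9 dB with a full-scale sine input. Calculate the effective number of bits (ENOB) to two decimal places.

16.97 bits

ENOB = (SINAD − 1.76) / 6.02 = (103.9 − 1.76)/6.02 = 16.967.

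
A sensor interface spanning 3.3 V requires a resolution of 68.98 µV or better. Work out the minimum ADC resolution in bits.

16 bits

Number of steps required ≥ 3.3 V / 68.98 µV = 47839.95.
Need 2^N ≥ 47839.95; 2^15 = 32768, 2^16 = 65536.
Minimum N = 16.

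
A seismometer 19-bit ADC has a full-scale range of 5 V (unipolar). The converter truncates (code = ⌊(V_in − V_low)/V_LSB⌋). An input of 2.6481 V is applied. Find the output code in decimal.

code 277673

LSB = 5 V / 524288 = 9.54 µV.
(V_in − V_low)/LSB = (2.6481 − 0) / 9.53674e-06 = 277673.411.
Floor → code 277673.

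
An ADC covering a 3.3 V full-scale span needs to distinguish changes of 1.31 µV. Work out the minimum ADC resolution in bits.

22 bits

Number of steps required ≥ 3.3 V / 1.31 µV = 2519083.97.
Need 2^N ≥ 2519083.97; 2^21 = 2097152, 2^22 = 4194304.
Minimum N = 22.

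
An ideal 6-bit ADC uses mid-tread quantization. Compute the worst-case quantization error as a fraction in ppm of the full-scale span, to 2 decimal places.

Rounding → worst-case error = ½ LSB = V_FS/2^7, so 1e+06/128 = 7812.5 ppm of full scale.

7812.50 ppm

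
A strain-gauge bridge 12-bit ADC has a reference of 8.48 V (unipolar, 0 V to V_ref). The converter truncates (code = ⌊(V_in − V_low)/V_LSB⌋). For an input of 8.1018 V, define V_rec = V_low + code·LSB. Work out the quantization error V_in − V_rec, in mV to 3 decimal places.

Step size: 8.48 V ÷ 2^12 = 2.070 mV.
Scaled input = 3913.3223 LSBs, so code = 3913.
V_rec = 0 + 3913·0.00207031 = 8.1011328 V.
Error = 8.1018 − 8.1011328 = 0.000667188 V = 0.667 mV.

0.667 mV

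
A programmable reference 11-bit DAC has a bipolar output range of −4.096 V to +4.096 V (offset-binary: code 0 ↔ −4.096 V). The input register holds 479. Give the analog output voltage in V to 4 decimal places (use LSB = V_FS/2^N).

-2.1800 V

LSB = 8.192 V / 2^11 = 4.000 mV.
V_out = (−4.096) + 479 × 0.004 V = -2.18 V.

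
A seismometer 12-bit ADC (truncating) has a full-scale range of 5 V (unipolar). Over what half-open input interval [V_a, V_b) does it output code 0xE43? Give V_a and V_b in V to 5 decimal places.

LSB = 5/2^12 = 1.221 mV.
Code 0xE43 = 3651 decimal.
V_a = V_low + 3651·LSB = 4.45679 V; V_b = V_low + 3652·LSB = 4.45801 V.

[4.45679 V, 4.45801 V)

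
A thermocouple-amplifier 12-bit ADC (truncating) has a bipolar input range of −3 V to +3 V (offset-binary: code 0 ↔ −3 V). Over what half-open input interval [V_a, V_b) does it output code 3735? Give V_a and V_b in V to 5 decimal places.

[2.47119 V, 2.47266 V)

LSB = 6/2^12 = 1.465 mV.
V_a = V_low + 3735·LSB = 2.47119 V; V_b = V_low + 3736·LSB = 2.47266 V.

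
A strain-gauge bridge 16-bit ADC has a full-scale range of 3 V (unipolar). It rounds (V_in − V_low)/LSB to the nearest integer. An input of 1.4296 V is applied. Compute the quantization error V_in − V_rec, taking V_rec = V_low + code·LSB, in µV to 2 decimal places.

4.05 µV

Step size: 3 V ÷ 2^16 = 45.78 µV.
(1.4296 − 0)/4.57764e-05 = 31230.0885; round gives code 31230.
Code 31230 maps back to 0 + 31230×4.57764e-05 V = 1.4295959 V.
Difference: 4.05273e-06 V → 4.05 µV.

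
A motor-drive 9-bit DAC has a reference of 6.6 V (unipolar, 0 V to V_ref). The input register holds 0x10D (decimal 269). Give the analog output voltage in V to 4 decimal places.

3.4676 V

LSB = 6.6 V / 2^9 = 12.891 mV.
Code 0x10D = 269 decimal.
V_out = 0 + 269 × 0.0128906 V = 3.46758 V.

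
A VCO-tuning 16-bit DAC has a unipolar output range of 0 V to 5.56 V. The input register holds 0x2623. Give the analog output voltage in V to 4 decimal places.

LSB = 5.56 V / 2^16 = 84.84 µV.
Code 0x2623 = 9763 decimal.
V_out = 0 + 9763 × 8.48389e-05 V = 0.828282 V.

0.8283 V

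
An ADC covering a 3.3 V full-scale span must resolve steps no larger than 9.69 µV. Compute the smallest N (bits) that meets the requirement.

19 bits

Number of steps required ≥ 3.3 V / 9.69 µV = 340557.28.
Need 2^N ≥ 340557.28; 2^18 = 262144, 2^19 = 524288.
Minimum N = 19.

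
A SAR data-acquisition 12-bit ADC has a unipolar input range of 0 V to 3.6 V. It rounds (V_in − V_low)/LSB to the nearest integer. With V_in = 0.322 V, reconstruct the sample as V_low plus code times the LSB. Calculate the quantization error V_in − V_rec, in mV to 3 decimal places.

0.320 mV

LSB = 3.6/2^12 = 0.879 mV.
Scaled input = 366.3644 LSBs, so code = 366.
Reconstructed: 0.32167969 V.
Error = 0.322 − 0.32167969 = 0.000320313 V = 0.320 mV.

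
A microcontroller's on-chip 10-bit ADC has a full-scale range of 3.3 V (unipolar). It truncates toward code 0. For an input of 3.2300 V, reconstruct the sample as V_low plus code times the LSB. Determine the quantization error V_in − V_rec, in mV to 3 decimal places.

Step size: 3.3 V ÷ 2^10 = 3.223 mV.
(3.2300 − 0)/0.00322266 = 1002.2788; ⌊·⌋ gives code 1002.
Reconstructed: 3.2291016 V.
Error = 3.2300 − 3.2291016 = 0.000898438 V = 0.898 mV.

0.898 mV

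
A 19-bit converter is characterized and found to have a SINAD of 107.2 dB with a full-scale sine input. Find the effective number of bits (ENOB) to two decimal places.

17.51 bits

ENOB = (SINAD − 1.76) / 6.02 = (107.2 − 1.76)/6.02 = 17.515.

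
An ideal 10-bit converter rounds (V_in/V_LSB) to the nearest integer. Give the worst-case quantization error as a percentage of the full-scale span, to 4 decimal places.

Rounding → worst-case error = ½ LSB = V_FS/2^11, so 100/2048 = 0.0488281 % of full scale.

0.0488 %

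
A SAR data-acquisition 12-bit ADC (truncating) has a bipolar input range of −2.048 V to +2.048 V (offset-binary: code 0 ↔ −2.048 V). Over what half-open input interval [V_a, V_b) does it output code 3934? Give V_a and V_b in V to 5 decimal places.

[1.88600 V, 1.88700 V)

LSB = 4.096/2^12 = 1.000 mV.
V_a = V_low + 3934·LSB = 1.886 V; V_b = V_low + 3935·LSB = 1.887 V.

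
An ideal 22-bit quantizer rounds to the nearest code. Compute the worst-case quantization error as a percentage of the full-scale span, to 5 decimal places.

Rounding → worst-case error = ½ LSB = V_FS/2^23, so 100/8388608 = 1.19209e-05 % of full scale.

0.00001 %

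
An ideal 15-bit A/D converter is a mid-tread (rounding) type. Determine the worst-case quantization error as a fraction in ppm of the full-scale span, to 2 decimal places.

Rounding → worst-case error = ½ LSB = V_FS/2^16, so 1e+06/65536 = 15.2588 ppm of full scale.

15.26 ppm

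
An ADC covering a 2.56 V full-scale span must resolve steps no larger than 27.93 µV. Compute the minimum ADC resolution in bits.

Number of steps required ≥ 2.56 V / 27.93 µV = 91657.72.
Need 2^N ≥ 91657.72; 2^16 = 65536, 2^17 = 131072.
Minimum N = 17.

17 bits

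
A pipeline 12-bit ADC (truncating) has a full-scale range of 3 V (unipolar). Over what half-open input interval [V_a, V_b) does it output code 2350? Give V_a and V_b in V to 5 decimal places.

[1.72119 V, 1.72192 V)

LSB = 3/2^12 = 0.732 mV.
V_a = V_low + 2350·LSB = 1.72119 V; V_b = V_low + 2351·LSB = 1.72192 V.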